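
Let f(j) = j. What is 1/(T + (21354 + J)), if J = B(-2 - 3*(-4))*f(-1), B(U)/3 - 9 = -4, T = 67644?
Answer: 1/88983 ≈ 1.1238e-5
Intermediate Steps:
B(U) = 15 (B(U) = 27 + 3*(-4) = 27 - 12 = 15)
J = -15 (J = 15*(-1) = -15)
1/(T + (21354 + J)) = 1/(67644 + (21354 - 15)) = 1/(67644 + 21339) = 1/88983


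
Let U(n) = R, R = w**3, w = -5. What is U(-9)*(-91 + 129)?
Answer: -4750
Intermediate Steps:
R = -125 (R = (-5)**3 = -125)
U(n) = -125
U(-9)*(-91 + 129) = -125*(-91 + 129) = -125*38 = -4750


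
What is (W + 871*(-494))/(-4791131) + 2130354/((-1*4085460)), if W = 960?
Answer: -469603328663/1087443003070 ≈ -0.43184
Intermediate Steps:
(W + 871*(-494))/(-4791131) + 2130354/((-1*4085460)) = (960 + 871*(-494))/(-4791131) + 2130354/((-1*4085460)) = (960 - 430274)*(-1/4791131) + 2130354/(-4085460) = -429314*(-1/4791131) + 2130354*(-1/4085460) = 429314/4791131 - 118353/226970 = -469603328663/1087443003070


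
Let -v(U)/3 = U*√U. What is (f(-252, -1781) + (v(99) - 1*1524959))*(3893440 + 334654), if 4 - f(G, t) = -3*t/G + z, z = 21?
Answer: -270801393663541/42 - 3767231754*√11 ≈ -6.4602e+12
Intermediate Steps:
f(G, t) = -17 + 3*t/G (f(G, t) = 4 - (-3*t/G + 21) = 4 - (21 - 3*t/G) = 4 + (-21 + 3*t/G) = -17 + 3*t/G)
v(U) = -3*U^(3/2) (v(U) = -3*U*√U = -3*U^(3/2))
(f(-252, -1781) + (v(99) - 1*1524959))*(3893440 + 334654) = ((-17 + 3*(-1781)/(-252)) + (-891*√11 - 1*1524959))*(3893440 + 334654) = ((-17 + 3*(-1781)*(-1/252)) + (-891*√11 - 1524959))*4228094 = ((-17 + 1781/84) + (-891*√11 - 1524959))*4228094 = (353/84 + (-1524959 - 891*√11))*4228094 = (-128096203/84 - 891*√11)*4228094 = -270801393663541/42 - 3767231754*√11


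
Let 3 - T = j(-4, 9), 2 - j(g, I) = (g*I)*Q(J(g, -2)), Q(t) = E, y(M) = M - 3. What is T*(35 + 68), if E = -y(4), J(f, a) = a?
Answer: 3811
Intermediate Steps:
y(M) = -3 + M
E = -1 (E = -(-3 + 4) = -1*1 = -1)
Q(t) = -1
j(g, I) = 2 + I*g (j(g, I) = 2 - g*I*(-1) = 2 - I*g*(-1) = 2 - (-1)*I*g = 2 + I*g)
T = 37 (T = 3 - (2 + 9*(-4)) = 3 - (2 - 36) = 3 - 1*(-34) = 3 + 34 = 37)
T*(35 + 68) = 37*(35 + 68) = 37*103 = 3811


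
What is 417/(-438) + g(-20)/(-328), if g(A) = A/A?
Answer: -22869/23944 ≈ -0.95510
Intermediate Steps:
g(A) = 1
417/(-438) + g(-20)/(-328) = 417/(-438) + 1/(-328) = 417*(-1/438) + 1*(-1/328) = -139/146 - 1/328 = -22869/23944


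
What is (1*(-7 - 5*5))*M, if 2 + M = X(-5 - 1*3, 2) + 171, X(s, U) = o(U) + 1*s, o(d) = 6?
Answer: -5344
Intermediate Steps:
X(s, U) = 6 + s (X(s, U) = 6 + 1*s = 6 + s)
M = 167 (M = -2 + ((6 + (-5 - 1*3)) + 171) = -2 + ((6 + (-5 - 3)) + 171) = -2 + ((6 - 8) + 171) = -2 + (-2 + 171) = -2 + 169 = 167)
(1*(-7 - 5*5))*M = (1*(-7 - 5*5))*167 = (1*(-7 - 25))*167 = (1*(-32))*167 = -32*167 = -5344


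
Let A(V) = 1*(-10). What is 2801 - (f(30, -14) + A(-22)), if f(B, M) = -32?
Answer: 2843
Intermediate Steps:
A(V) = -10
2801 - (f(30, -14) + A(-22)) = 2801 - (-32 - 10) = 2801 - 1*(-42) = 2801 + 42 = 2843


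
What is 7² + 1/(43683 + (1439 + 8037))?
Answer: 2604792/53159 ≈ 49.000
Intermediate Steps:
7² + 1/(43683 + (1439 + 8037)) = 49 + 1/(43683 + 9476) = 49 + 1/53159 = 2604792/53159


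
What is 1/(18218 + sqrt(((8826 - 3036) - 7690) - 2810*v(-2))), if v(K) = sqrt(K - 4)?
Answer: 1/(18218 + sqrt(10)*sqrt(-190 - 281*I*sqrt(6))) ≈ 5.4736e-5 + 2.014e-7*I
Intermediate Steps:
v(K) = sqrt(-4 + K)
1/(18218 + sqrt(((8826 - 3036) - 7690) - 2810*v(-2))) = 1/(18218 + sqrt(((8826 - 3036) - 7690) - 2810*sqrt(-4 - 2))) = 1/(18218 + sqrt((5790 - 7690) - 2810*I*sqrt(6))) = 1/(18218 + sqrt(-1900 - 2810*I*sqrt(6)))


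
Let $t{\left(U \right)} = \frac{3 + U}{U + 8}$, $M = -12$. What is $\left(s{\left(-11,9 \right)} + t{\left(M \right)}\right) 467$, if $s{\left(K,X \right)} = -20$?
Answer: $- \frac{33157}{4} \approx -8289.3$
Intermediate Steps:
$t{\left(U \right)} = \frac{3 + U}{8 + U}$
$\left(s{\left(-11,9 \right)} + t{\left(M \right)}\right) 467 = \left(-20 + \frac{3 - 12}{8 - 12}\right) 467 = \left(-20 + \frac{1}{-4} \left(-9\right)\right) 467 = \left(-20 - - \frac{9}{4}\right) 467 = \left(-20 + \frac{9}{4}\right) 467 = \left(- \frac{71}{4}\right) 467 = - \frac{33157}{4}$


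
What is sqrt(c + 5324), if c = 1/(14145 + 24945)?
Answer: sqrt(8135221643490)/39090 ≈ 72.966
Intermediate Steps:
c = 1/39090 ≈ 2.5582e-5
sqrt(c + 5324) = sqrt(1/39090 + 5324) = sqrt(208115161/39090) = sqrt(8135221643490)/39090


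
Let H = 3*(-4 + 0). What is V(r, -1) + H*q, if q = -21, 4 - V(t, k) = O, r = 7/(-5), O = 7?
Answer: 249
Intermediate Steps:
r = -7/5 (r = 7*(-⅕) = -7/5 ≈ -1.4000)
V(t, k) = -3 (V(t, k) = 4 - 1*7 = 4 - 7 = -3)
H = -12 (H = 3*(-4) = -12)
V(r, -1) + H*q = -3 - 12*(-21) = -3 + 252 = 249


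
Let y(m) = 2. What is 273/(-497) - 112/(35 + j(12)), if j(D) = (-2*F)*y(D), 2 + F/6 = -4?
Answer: -14933/12709 ≈ -1.1750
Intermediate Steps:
F = -36 (F = -12 + 6*(-4) = -12 - 24 = -36)
j(D) = 144 (j(D) = -2*(-36)*2 = 72*2 = 144)
273/(-497) - 112/(35 + j(12)) = 273/(-497) - 112/(35 + 144) = 273*(-1/497) - 112/179 = -39/71 - 112*1/179 = -39/71 - 112/179 = -14933/12709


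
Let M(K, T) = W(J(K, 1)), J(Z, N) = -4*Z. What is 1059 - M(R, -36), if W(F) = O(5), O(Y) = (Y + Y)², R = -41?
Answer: 959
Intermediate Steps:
O(Y) = 4*Y² (O(Y) = (2*Y)² = 4*Y²)
W(F) = 100 (W(F) = 4*5² = 4*25 = 100)
M(K, T) = 100
1059 - M(R, -36) = 1059 - 1*100 = 1059 - 100 = 959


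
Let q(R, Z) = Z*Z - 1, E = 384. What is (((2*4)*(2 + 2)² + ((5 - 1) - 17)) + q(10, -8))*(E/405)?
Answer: 22784/135 ≈ 168.77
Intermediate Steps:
q(R, Z) = -1 + Z² (q(R, Z) = Z² - 1 = -1 + Z²)
(((2*4)*(2 + 2)² + ((5 - 1) - 17)) + q(10, -8))*(E/405) = (((2*4)*(2 + 2)² + ((5 - 1) - 17)) + (-1 + (-8)²))*(384/405) = ((8*4² + (4 - 17)) + (-1 + 64))*(384*(1/405)) = ((8*16 - 13) + 63)*(128/135) = ((128 - 13) + 63)*(128/135) = (115 + 63)*(128/135) = 178*(128/135) = 22784/135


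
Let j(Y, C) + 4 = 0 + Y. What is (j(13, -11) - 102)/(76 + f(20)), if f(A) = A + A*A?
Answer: -3/16 ≈ -0.18750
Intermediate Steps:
j(Y, C) = -4 + Y (j(Y, C) = -4 + (0 + Y) = -4 + Y)
f(A) = A + A**2
(j(13, -11) - 102)/(76 + f(20)) = ((-4 + 13) - 102)/(76 + 20*(1 + 20)) = (9 - 102)/(76 + 20*21) = -93/(76 + 420) = -93/496 = -93*1/496 = -3/16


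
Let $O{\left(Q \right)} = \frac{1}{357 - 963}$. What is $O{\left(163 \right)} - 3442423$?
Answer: $- \frac{2086108339}{606} \approx -3.4424 \cdot 10^{6}$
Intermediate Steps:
$O{\left(Q \right)} = - \frac{1}{606}$ ($O{\left(Q \right)} = \frac{1}{-606} = - \frac{1}{606}$)
$O{\left(163 \right)} - 3442423 = - \frac{1}{606} - 3442423 = - \frac{2086108339}{606}$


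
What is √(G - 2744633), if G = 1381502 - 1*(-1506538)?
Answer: √143407 ≈ 378.69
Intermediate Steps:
G = 2888040 (G = 1381502 + 1506538 = 2888040)
√(G - 2744633) = √(2888040 - 2744633) = √143407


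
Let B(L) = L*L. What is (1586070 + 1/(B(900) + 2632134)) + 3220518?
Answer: 16544919978793/3442134 ≈ 4.8066e+6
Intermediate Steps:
B(L) = L²
(1586070 + 1/(B(900) + 2632134)) + 3220518 = (1586070 + 1/(900² + 2632134)) + 3220518 = (1586070 + 1/(810000 + 2632134)) + 3220518 = (1586070 + 1/3442134) + 3220518 = 5459465473381/3442134 + 3220518 = 16544919978793/3442134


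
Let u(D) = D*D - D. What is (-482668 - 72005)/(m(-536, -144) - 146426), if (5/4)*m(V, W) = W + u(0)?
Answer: 2773365/732706 ≈ 3.7851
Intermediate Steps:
u(D) = D² - D
m(V, W) = 4*W/5 (m(V, W) = 4*(W + 0*(-1 + 0))/5 = 4*(W + 0*(-1))/5 = 4*(W + 0)/5 = 4*W/5)
(-482668 - 72005)/(m(-536, -144) - 146426) = (-482668 - 72005)/((⅘)*(-144) - 146426) = -554673/(-576/5 - 146426) = -554673/(-732706/5) = -554673*(-5/732706) = 2773365/732706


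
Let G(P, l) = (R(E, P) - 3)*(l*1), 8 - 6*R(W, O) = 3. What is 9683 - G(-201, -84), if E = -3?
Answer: 9501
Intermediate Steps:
R(W, O) = ⅚ (R(W, O) = 4/3 - ⅙*3 = 4/3 - ½ = ⅚)
G(P, l) = -13*l/6 (G(P, l) = (⅚ - 3)*(l*1) = -13*l/6)
9683 - G(-201, -84) = 9683 - (-13)*(-84)/6 = 9683 - 1*182 = 9683 - 182 = 9501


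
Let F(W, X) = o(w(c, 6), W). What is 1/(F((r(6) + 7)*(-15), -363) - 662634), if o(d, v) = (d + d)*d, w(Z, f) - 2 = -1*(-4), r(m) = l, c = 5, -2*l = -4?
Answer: -1/662562 ≈ -1.5093e-6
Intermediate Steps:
l = 2 (l = -½*(-4) = 2)
r(m) = 2
w(Z, f) = 6 (w(Z, f) = 2 - 1*(-4) = 2 + 4 = 6)
o(d, v) = 2*d² (o(d, v) = (2*d)*d = 2*d²)
F(W, X) = 72 (F(W, X) = 2*6² = 2*36 = 72)
1/(F((r(6) + 7)*(-15), -363) - 662634) = 1/(72 - 662634) = 1/(-662562) = -1/662562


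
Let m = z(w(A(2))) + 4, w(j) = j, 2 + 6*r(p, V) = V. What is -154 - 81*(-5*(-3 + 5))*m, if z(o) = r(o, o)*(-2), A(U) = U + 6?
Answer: 1466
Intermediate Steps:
A(U) = 6 + U
r(p, V) = -⅓ + V/6
z(o) = ⅔ - o/3 (z(o) = (-⅓ + o/6)*(-2) = ⅔ - o/3)
m = 2 (m = (⅔ - (6 + 2)/3) + 4 = (⅔ - ⅓*8) + 4 = (⅔ - 8/3) + 4 = -2 + 4 = 2)
-154 - 81*(-5*(-3 + 5))*m = -154 - 81*(-5*(-3 + 5))*2 = -154 - 81*(-5*2)*2 = -154 - (-810)*2 = -154 - 81*(-20) = -154 + 1620 = 1466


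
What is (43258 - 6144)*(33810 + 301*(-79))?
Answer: 372290534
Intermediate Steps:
(43258 - 6144)*(33810 + 301*(-79)) = 37114*(33810 - 23779) = 37114*10031 = 372290534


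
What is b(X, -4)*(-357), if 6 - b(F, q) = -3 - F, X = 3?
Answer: -4284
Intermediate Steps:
b(F, q) = 9 + F (b(F, q) = 6 - (-3 - F) = 6 + (3 + F) = 9 + F)
b(X, -4)*(-357) = (9 + 3)*(-357) = 12*(-357) = -4284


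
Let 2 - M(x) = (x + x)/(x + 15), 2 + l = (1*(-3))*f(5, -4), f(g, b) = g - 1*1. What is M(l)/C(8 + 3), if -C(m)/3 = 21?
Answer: -10/21 ≈ -0.47619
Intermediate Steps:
f(g, b) = -1 + g (f(g, b) = g - 1 = -1 + g)
l = -14 (l = -2 + (1*(-3))*(-1 + 5) = -2 - 3*4 = -2 - 12 = -14)
M(x) = 2 - 2*x/(15 + x) (M(x) = 2 - (x + x)/(x + 15) = 2 - 2*x/(15 + x))
C(m) = -63 (C(m) = -3*21 = -63)
M(l)/C(8 + 3) = (30/(15 - 14))/(-63) = (30/1)*(-1/63) = (30*1)*(-1/63) = 30*(-1/63) = -10/21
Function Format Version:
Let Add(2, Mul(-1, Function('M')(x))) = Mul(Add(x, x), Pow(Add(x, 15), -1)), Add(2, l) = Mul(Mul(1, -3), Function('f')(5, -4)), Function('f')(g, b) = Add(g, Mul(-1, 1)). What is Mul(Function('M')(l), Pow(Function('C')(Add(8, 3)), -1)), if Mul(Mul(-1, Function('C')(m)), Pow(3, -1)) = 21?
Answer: Rational(-10, 21) ≈ -0.47619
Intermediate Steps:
Function('f')(g, b) = Add(-1, g) (Function('f')(g, b) = Add(g, -1) = Add(-1, g))
l = -14 (l = Add(-2, Mul(Mul(1, -3), Add(-1, 5))) = Add(-2, Mul(-3, 4)) = Add(-2, -12) = -14)
Function('M')(x) = Add(2, Mul(-2, x, Pow(Add(15, x), -1))) (Function('M')(x) = Add(2, Mul(-1, Mul(Add(x, x), Pow(Add(x, 15), -1)))) = Add(2, Mul(-1, Mul(Mul(2, x), Pow(Add(15, x), -1)))) = Add(2, Mul(-1, Mul(2, x, Pow(Add(15, x), -1)))) = Add(2, Mul(-2, x, Pow(Add(15, x), -1))))
Function('C')(m) = -63 (Function('C')(m) = Mul(-3, 21) = -63)
Mul(Function('M')(l), Pow(Function('C')(Add(8, 3)), -1)) = Mul(Mul(30, Pow(Add(15, -14), -1)), Pow(-63, -1)) = Mul(Mul(30, Pow(1, -1)), Rational(-1, 63)) = Mul(Mul(30, 1), Rational(-1, 63)) = Mul(30, Rational(-1, 63)) = Rational(-10, 21)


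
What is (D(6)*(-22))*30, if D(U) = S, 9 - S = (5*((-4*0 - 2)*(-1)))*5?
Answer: 27060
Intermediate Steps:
S = -41 (S = 9 - 5*((-4*0 - 2)*(-1))*5 = 9 - 5*((0 - 2)*(-1))*5 = 9 - 5*(-2*(-1))*5 = 9 - 5*2*5 = 9 - 10*5 = 9 - 1*50 = 9 - 50 = -41)
D(U) = -41
(D(6)*(-22))*30 = -41*(-22)*30 = 902*30 = 27060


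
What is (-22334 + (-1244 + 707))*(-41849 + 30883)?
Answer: 250803386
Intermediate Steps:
(-22334 + (-1244 + 707))*(-41849 + 30883) = (-22334 - 537)*(-10966) = -22871*(-10966) = 250803386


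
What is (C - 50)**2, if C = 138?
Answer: 7744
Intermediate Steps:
(C - 50)**2 = (138 - 50)**2 = 88**2 = 7744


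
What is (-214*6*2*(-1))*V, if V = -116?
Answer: -297888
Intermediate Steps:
(-214*6*2*(-1))*V = -214*6*2*(-1)*(-116) = -2568*(-1)*(-116) = -214*(-12)*(-116) = 2568*(-116) = -297888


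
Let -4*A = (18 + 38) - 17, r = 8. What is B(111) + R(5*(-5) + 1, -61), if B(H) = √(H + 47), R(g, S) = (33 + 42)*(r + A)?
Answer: -525/4 + √158 ≈ -118.68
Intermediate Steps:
A = -39/4 (A = -((18 + 38) - 17)/4 = -(56 - 17)/4 = -¼*39 = -39/4 ≈ -9.7500)
R(g, S) = -525/4 (R(g, S) = (33 + 42)*(8 - 39/4) = 75*(-7/4) = -525/4)
B(H) = √(47 + H)
B(111) + R(5*(-5) + 1, -61) = √(47 + 111) - 525/4 = √158 - 525/4 = -525/4 + √158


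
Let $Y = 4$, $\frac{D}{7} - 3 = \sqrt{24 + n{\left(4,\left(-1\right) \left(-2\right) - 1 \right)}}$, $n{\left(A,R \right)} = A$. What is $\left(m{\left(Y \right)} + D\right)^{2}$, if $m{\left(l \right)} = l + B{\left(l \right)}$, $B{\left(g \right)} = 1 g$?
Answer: $2213 + 812 \sqrt{7} \approx 4361.4$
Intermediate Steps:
$B{\left(g \right)} = g$
$D = 21 + 14 \sqrt{7}$ ($D = 21 + 7 \sqrt{24 + 4} = 21 + 7 \sqrt{28} = 21 + 7 \cdot 2 \sqrt{7} = 21 + 14 \sqrt{7} \approx 58.041$)
$m{\left(l \right)} = 2 l$ ($m{\left(l \right)} = l + l = 2 l$)
$\left(m{\left(Y \right)} + D\right)^{2} = \left(2 \cdot 4 + \left(21 + 14 \sqrt{7}\right)\right)^{2} = \left(8 + \left(21 + 14 \sqrt{7}\right)\right)^{2} = \left(29 + 14 \sqrt{7}\right)^{2}$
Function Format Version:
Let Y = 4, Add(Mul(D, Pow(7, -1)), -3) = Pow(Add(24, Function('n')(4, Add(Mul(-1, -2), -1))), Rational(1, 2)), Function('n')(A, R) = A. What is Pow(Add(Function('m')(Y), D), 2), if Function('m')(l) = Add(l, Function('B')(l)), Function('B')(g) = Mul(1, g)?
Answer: Add(2213, Mul(812, Pow(7, Rational(1, 2)))) ≈ 4361.4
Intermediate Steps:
Function('B')(g) = g
D = Add(21, Mul(14, Pow(7, Rational(1, 2)))) (D = Add(21, Mul(7, Pow(Add(24, 4), Rational(1, 2)))) = Add(21, Mul(7, Pow(28, Rational(1, 2)))) = Add(21, Mul(7, Mul(2, Pow(7, Rational(1, 2))))) = Add(21, Mul(14, Pow(7, Rational(1, 2)))) ≈ 58.041)
Function('m')(l) = Mul(2, l) (Function('m')(l) = Add(l, l) = Mul(2, l))
Pow(Add(Function('m')(Y), D), 2) = Pow(Add(Mul(2, 4), Add(21, Mul(14, Pow(7, Rational(1, 2))))), 2) = Pow(Add(8, Add(21, Mul(14, Pow(7, Rational(1, 2))))), 2) = Pow(Add(29, Mul(14, Pow(7, Rational(1, 2)))), 2)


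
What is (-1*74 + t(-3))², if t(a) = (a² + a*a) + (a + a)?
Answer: 3844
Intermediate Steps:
t(a) = 2*a + 2*a² (t(a) = (a² + a²) + 2*a = 2*a² + 2*a = 2*a + 2*a²)
(-1*74 + t(-3))² = (-1*74 + 2*(-3)*(1 - 3))² = (-74 + 2*(-3)*(-2))² = (-74 + 12)² = (-62)² = 3844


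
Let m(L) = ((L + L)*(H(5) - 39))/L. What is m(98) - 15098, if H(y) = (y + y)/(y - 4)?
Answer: -15156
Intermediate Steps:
H(y) = 2*y/(-4 + y) (H(y) = (2*y)/(-4 + y) = 2*y/(-4 + y))
m(L) = -58 (m(L) = ((L + L)*(2*5/(-4 + 5) - 39))/L = ((2*L)*(2*5/1 - 39))/L = ((2*L)*(2*5*1 - 39))/L = ((2*L)*(10 - 39))/L = ((2*L)*(-29))/L = (-58*L)/L = -58)
m(98) - 15098 = -58 - 15098 = -15156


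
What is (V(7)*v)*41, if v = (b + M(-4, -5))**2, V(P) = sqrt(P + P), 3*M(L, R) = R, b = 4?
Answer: 2009*sqrt(14)/9 ≈ 835.22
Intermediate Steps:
M(L, R) = R/3
V(P) = sqrt(2)*sqrt(P) (V(P) = sqrt(2*P) = sqrt(2)*sqrt(P))
v = 49/9 (v = (4 + (1/3)*(-5))**2 = (4 - 5/3)**2 = (7/3)**2 = 49/9 ≈ 5.4444)
(V(7)*v)*41 = ((sqrt(2)*sqrt(7))*(49/9))*41 = (sqrt(14)*(49/9))*41 = (49*sqrt(14)/9)*41 = 2009*sqrt(14)/9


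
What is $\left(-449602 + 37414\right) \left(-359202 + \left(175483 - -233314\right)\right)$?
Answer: $-20442463860$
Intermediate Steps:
$\left(-449602 + 37414\right) \left(-359202 + \left(175483 - -233314\right)\right) = - 412188 \left(-359202 + \left(175483 + 233314\right)\right) = - 412188 \left(-359202 + 408797\right) = \left(-412188\right) 49595 = -20442463860$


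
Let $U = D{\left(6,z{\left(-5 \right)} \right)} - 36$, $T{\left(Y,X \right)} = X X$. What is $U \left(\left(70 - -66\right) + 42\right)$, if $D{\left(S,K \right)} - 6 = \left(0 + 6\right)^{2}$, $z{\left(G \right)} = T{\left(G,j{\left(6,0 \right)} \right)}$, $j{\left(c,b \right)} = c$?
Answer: $1068$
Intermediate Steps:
$T{\left(Y,X \right)} = X^{2}$
$z{\left(G \right)} = 36$ ($z{\left(G \right)} = 6^{2} = 36$)
$D{\left(S,K \right)} = 42$ ($D{\left(S,K \right)} = 6 + \left(0 + 6\right)^{2} = 6 + 6^{2} = 6 + 36 = 42$)
$U = 6$ ($U = 42 - 36 = 6$)
$U \left(\left(70 - -66\right) + 42\right) = 6 \left(\left(70 - -66\right) + 42\right) = 6 \left(\left(70 + 66\right) + 42\right) = 6 \left(136 + 42\right) = 6 \cdot 178 = 1068$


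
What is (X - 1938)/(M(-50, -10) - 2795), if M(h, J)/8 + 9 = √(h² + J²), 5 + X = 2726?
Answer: -2244861/8053289 - 62640*√26/8053289 ≈ -0.31841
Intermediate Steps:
X = 2721 (X = -5 + 2726 = 2721)
M(h, J) = -72 + 8*√(J² + h²) (M(h, J) = -72 + 8*√(h² + J²) = -72 + 8*√(J² + h²))
(X - 1938)/(M(-50, -10) - 2795) = (2721 - 1938)/((-72 + 8*√((-10)² + (-50)²)) - 2795) = 783/((-72 + 8*√(100 + 2500)) - 2795) = 783/((-72 + 8*√2600) - 2795) = 783/((-72 + 8*(10*√26)) - 2795) = 783/((-72 + 80*√26) - 2795) = 783/(-2867 + 80*√26)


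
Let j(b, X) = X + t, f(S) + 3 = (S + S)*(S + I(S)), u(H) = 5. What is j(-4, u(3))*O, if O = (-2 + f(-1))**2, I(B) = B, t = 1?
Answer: 6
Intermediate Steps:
f(S) = -3 + 4*S**2 (f(S) = -3 + (S + S)*(S + S) = -3 + (2*S)*(2*S) = -3 + 4*S**2)
j(b, X) = 1 + X (j(b, X) = X + 1 = 1 + X)
O = 1 (O = (-2 + (-3 + 4*(-1)**2))**2 = (-2 + (-3 + 4*1))**2 = (-2 + (-3 + 4))**2 = (-2 + 1)**2 = (-1)**2 = 1)
j(-4, u(3))*O = (1 + 5)*1 = 6*1 = 6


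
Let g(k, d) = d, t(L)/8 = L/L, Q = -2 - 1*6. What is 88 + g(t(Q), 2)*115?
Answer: 318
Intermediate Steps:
Q = -8 (Q = -2 - 6 = -8)
t(L) = 8 (t(L) = 8*(L/L) = 8*1 = 8)
88 + g(t(Q), 2)*115 = 88 + 2*115 = 88 + 230 = 318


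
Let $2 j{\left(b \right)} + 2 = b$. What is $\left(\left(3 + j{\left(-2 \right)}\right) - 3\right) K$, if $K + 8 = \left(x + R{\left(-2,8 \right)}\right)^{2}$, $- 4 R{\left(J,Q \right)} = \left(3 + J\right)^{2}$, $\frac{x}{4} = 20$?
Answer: $- \frac{101633}{8} \approx -12704.0$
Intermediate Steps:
$j{\left(b \right)} = -1 + \frac{b}{2}$
$x = 80$ ($x = 4 \cdot 20 = 80$)
$R{\left(J,Q \right)} = - \frac{\left(3 + J\right)^{2}}{4}$
$K = \frac{101633}{16}$ ($K = -8 + \left(80 - \frac{\left(3 - 2\right)^{2}}{4}\right)^{2} = -8 + \left(80 - \frac{1^{2}}{4}\right)^{2} = -8 + \left(80 - \frac{1}{4}\right)^{2} = -8 + \left(\frac{319}{4}\right)^{2} = -8 + \frac{101761}{16} = \frac{101633}{16} \approx 6352.1$)
$\left(\left(3 + j{\left(-2 \right)}\right) - 3\right) K = \left(\left(3 + \left(-1 + \frac{1}{2} \left(-2\right)\right)\right) - 3\right) \frac{101633}{16} = \left(\left(3 - 2\right) - 3\right) \frac{101633}{16} = \left(1 - 3\right) \frac{101633}{16} = \left(-2\right) \frac{101633}{16} = - \frac{101633}{8}$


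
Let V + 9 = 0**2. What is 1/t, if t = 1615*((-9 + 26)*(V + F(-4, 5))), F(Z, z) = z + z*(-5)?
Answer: -1/796195 ≈ -1.2560e-6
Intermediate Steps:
F(Z, z) = -4*z (F(Z, z) = z - 5*z = -4*z)
V = -9 (V = -9 + 0**2 = -9 + 0 = -9)
t = -796195 (t = 1615*((-9 + 26)*(-9 - 4*5)) = 1615*(17*(-9 - 20)) = 1615*(17*(-29)) = 1615*(-493) = -796195)
1/t = 1/(-796195) = -1/796195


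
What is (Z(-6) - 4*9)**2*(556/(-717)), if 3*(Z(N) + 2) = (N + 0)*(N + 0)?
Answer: -375856/717 ≈ -524.21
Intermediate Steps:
Z(N) = -2 + N**2/3 (Z(N) = -2 + ((N + 0)*(N + 0))/3 = -2 + (N*N)/3 = -2 + N**2/3)
(Z(-6) - 4*9)**2*(556/(-717)) = ((-2 + (1/3)*(-6)**2) - 4*9)**2*(556/(-717)) = ((-2 + (1/3)*36) - 36)**2*(556*(-1/717)) = ((-2 + 12) - 36)**2*(-556/717) = (10 - 36)**2*(-556/717) = (-26)**2*(-556/717) = 676*(-556/717) = -375856/717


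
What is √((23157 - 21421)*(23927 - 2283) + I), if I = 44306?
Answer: 3*√4179810 ≈ 6133.4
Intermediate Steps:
√((23157 - 21421)*(23927 - 2283) + I) = √((23157 - 21421)*(23927 - 2283) + 44306) = √(1736*21644 + 44306) = √(37573984 + 44306) = √37618290 = 3*√4179810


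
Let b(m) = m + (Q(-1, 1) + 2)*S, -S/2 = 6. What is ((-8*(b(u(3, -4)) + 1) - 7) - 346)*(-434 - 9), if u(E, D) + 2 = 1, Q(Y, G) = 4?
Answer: -98789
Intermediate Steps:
S = -12 (S = -2*6 = -12)
u(E, D) = -1 (u(E, D) = -2 + 1 = -1)
b(m) = -72 + m (b(m) = m + (4 + 2)*(-12) = m + 6*(-12) = m - 72 = -72 + m)
((-8*(b(u(3, -4)) + 1) - 7) - 346)*(-434 - 9) = ((-8*((-72 - 1) + 1) - 7) - 346)*(-434 - 9) = ((-8*(-73 + 1) - 7) - 346)*(-443) = ((-8*(-72) - 7) - 346)*(-443) = ((576 - 7) - 346)*(-443) = (569 - 346)*(-443) = 223*(-443) = -98789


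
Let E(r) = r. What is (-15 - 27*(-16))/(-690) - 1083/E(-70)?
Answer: 11968/805 ≈ 14.867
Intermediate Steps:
(-15 - 27*(-16))/(-690) - 1083/E(-70) = (-15 - 27*(-16))/(-690) - 1083/(-70) = (-15 + 432)*(-1/690) - 1083*(-1/70) = 417*(-1/690) + 1083/70 = -139/230 + 1083/70 = 11968/805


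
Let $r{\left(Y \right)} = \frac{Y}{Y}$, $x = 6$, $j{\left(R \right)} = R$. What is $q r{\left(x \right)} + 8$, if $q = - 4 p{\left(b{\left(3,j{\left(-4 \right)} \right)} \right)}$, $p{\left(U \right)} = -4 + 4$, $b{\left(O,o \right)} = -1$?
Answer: $8$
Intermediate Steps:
$p{\left(U \right)} = 0$
$q = 0$ ($q = \left(-4\right) 0 = 0$)
$r{\left(Y \right)} = 1$
$q r{\left(x \right)} + 8 = 0 \cdot 1 + 8 = 0 + 8 = 8$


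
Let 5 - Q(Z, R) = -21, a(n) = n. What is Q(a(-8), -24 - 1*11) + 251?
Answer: 277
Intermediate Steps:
Q(Z, R) = 26 (Q(Z, R) = 5 - 1*(-21) = 5 + 21 = 26)
Q(a(-8), -24 - 1*11) + 251 = 26 + 251 = 277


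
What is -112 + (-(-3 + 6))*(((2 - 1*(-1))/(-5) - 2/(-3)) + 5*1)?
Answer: -636/5 ≈ -127.20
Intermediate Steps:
-112 + (-(-3 + 6))*(((2 - 1*(-1))/(-5) - 2/(-3)) + 5*1) = -112 + (-1*3)*(((2 + 1)*(-⅕) - 2*(-⅓)) + 5) = -112 - 3*((3*(-⅕) + ⅔) + 5) = -112 - 3*((-⅗ + ⅔) + 5) = -112 - 3*(1/15 + 5) = -112 - 3*76/15 = -112 - 76/5 = -636/5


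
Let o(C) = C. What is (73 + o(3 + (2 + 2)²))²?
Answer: 8464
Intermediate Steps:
(73 + o(3 + (2 + 2)²))² = (73 + (3 + (2 + 2)²))² = (73 + (3 + 4²))² = (73 + (3 + 16))² = (73 + 19)² = 92² = 8464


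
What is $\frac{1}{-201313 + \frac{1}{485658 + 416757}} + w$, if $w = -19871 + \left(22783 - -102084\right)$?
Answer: $\frac{19074399771484009}{181667870894} \approx 1.05 \cdot 10^{5}$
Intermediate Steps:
$w = 104996$ ($w = -19871 + \left(22783 + 102084\right) = -19871 + 124867 = 104996$)
$\frac{1}{-201313 + \frac{1}{485658 + 416757}} + w = \frac{1}{-201313 + \frac{1}{485658 + 416757}} + 104996 = \frac{1}{-201313 + \frac{1}{902415}} + 104996 = \frac{1}{- \frac{181667870894}{902415}} + 104996 = - \frac{902415}{181667870894} + 104996 = \frac{19074399771484009}{181667870894}$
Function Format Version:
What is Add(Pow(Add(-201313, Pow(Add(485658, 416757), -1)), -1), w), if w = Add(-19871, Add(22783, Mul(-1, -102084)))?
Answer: Rational(19074399771484009, 181667870894) ≈ 1.0500e+5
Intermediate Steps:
w = 104996 (w = Add(-19871, Add(22783, 102084)) = Add(-19871, 124867) = 104996)
Add(Pow(Add(-201313, Pow(Add(485658, 416757), -1)), -1), w) = Add(Pow(Add(-201313, Pow(Add(485658, 416757), -1)), -1), 104996) = Add(Pow(Add(-201313, Pow(902415, -1)), -1), 104996) = Add(Pow(Add(-201313, Rational(1, 902415)), -1), 104996) = Add(Pow(Rational(-181667870894, 902415), -1), 104996) = Add(Rational(-902415, 181667870894), 104996) = Rational(19074399771484009, 181667870894)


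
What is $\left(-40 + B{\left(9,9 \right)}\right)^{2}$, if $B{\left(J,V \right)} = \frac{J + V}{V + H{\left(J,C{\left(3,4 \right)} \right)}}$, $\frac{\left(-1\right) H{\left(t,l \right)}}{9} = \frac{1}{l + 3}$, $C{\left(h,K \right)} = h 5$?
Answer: $\frac{414736}{289} \approx 1435.1$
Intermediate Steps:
$C{\left(h,K \right)} = 5 h$
$H{\left(t,l \right)} = - \frac{9}{3 + l}$ ($H{\left(t,l \right)} = - \frac{9}{l + 3} = - \frac{9}{3 + l}$)
$B{\left(J,V \right)} = \frac{J + V}{- \frac{1}{2} + V}$ ($B{\left(J,V \right)} = \frac{J + V}{V - \frac{9}{3 + 5 \cdot 3}} = \frac{J + V}{V - \frac{9}{3 + 15}} = \frac{J + V}{V - \frac{9}{18}} = \frac{J + V}{V - \frac{1}{2}} = \frac{J + V}{- \frac{1}{2} + V}$)
$\left(-40 + B{\left(9,9 \right)}\right)^{2} = \left(-40 + \frac{2 \left(9 + 9\right)}{-1 + 2 \cdot 9}\right)^{2} = \left(-40 + 2 \frac{1}{-1 + 18} \cdot 18\right)^{2} = \left(-40 + 2 \cdot \frac{1}{17} \cdot 18\right)^{2} = \left(-40 + \frac{36}{17}\right)^{2} = \left(- \frac{644}{17}\right)^{2} = \frac{414736}{289}$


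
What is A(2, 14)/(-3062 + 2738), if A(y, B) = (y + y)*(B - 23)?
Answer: 1/9 ≈ 0.11111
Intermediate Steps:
A(y, B) = 2*y*(-23 + B) (A(y, B) = (2*y)*(-23 + B) = 2*y*(-23 + B))
A(2, 14)/(-3062 + 2738) = (2*2*(-23 + 14))/(-3062 + 2738) = (2*2*(-9))/(-324) = -1/324*(-36) = 1/9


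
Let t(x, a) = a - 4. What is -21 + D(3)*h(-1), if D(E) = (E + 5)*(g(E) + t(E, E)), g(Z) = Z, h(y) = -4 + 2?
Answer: -53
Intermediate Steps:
h(y) = -2
t(x, a) = -4 + a
D(E) = (-4 + 2*E)*(5 + E) (D(E) = (E + 5)*(E + (-4 + E)) = (5 + E)*(-4 + 2*E) = (-4 + 2*E)*(5 + E))
-21 + D(3)*h(-1) = -21 + (-20 + 2*3² + 6*3)*(-2) = -21 + (-20 + 2*9 + 18)*(-2) = -21 + (-20 + 18 + 18)*(-2) = -21 + 16*(-2) = -21 - 32 = -53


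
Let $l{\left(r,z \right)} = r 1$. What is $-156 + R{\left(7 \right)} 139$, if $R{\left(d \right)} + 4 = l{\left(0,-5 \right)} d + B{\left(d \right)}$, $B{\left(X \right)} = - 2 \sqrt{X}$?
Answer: $-712 - 278 \sqrt{7} \approx -1447.5$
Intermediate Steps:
$l{\left(r,z \right)} = r$
$R{\left(d \right)} = -4 - 2 \sqrt{d}$ ($R{\left(d \right)} = -4 + \left(0 d - 2 \sqrt{d}\right) = -4 + \left(0 - 2 \sqrt{d}\right) = -4 - 2 \sqrt{d}$)
$-156 + R{\left(7 \right)} 139 = -156 + \left(-4 - 2 \sqrt{7}\right) 139 = -156 - \left(556 + 278 \sqrt{7}\right) = -712 - 278 \sqrt{7}$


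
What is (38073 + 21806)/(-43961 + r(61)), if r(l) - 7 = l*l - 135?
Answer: -59879/40368 ≈ -1.4833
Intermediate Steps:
r(l) = -128 + l² (r(l) = 7 + (l*l - 135) = 7 + (l² - 135) = 7 + (-135 + l²) = -128 + l²)
(38073 + 21806)/(-43961 + r(61)) = (38073 + 21806)/(-43961 + (-128 + 61²)) = 59879/(-43961 + (-128 + 3721)) = 59879/(-43961 + 3593) = 59879/(-40368) = 59879*(-1/40368) = -59879/40368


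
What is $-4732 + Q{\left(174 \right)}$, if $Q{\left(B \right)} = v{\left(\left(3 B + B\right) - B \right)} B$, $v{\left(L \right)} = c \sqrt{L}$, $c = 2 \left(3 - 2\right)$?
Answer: $-4732 + 1044 \sqrt{58} \approx 3218.9$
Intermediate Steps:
$c = 2$ ($c = 2 \cdot 1 = 2$)
$v{\left(L \right)} = 2 \sqrt{L}$
$Q{\left(B \right)} = 2 \sqrt{3} B^{\frac{3}{2}}$ ($Q{\left(B \right)} = 2 \sqrt{\left(3 B + B\right) - B} B = 2 \sqrt{4 B - B} B = 2 \sqrt{3 B} B = 2 \sqrt{3} \sqrt{B} B = 2 \sqrt{3} B^{\frac{3}{2}}$)
$-4732 + Q{\left(174 \right)} = -4732 + 2 \sqrt{3} \cdot 174^{\frac{3}{2}} = -4732 + 2 \sqrt{3} \cdot 174 \sqrt{174} = -4732 + 1044 \sqrt{58}$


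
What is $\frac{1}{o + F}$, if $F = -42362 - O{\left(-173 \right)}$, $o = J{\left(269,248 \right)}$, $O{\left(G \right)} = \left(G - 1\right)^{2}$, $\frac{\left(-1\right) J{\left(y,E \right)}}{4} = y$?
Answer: $- \frac{1}{73714} \approx -1.3566 \cdot 10^{-5}$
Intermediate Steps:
$J{\left(y,E \right)} = - 4 y$
$O{\left(G \right)} = \left(-1 + G\right)^{2}$
$o = -1076$ ($o = \left(-4\right) 269 = -1076$)
$F = -72638$ ($F = -42362 - \left(-1 - 173\right)^{2} = -42362 - \left(-174\right)^{2} = -42362 - 30276 = -72638$)
$\frac{1}{o + F} = \frac{1}{-1076 - 72638} = \frac{1}{-73714} = - \frac{1}{73714}$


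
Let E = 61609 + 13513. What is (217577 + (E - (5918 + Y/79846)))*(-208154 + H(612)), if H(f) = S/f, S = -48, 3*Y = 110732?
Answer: -364627314521980334/6108219 ≈ -5.9695e+10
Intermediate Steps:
Y = 110732/3 (Y = (⅓)*110732 = 110732/3 ≈ 36911.)
E = 75122
H(f) = -48/f
(217577 + (E - (5918 + Y/79846)))*(-208154 + H(612)) = (217577 + (75122 - (5918 + (110732/3)/79846)))*(-208154 - 48/612) = (217577 + (75122 - (5918 + (110732/3)*(1/79846))))*(-208154 - 48*1/612) = (217577 + (75122 - (5918 + 55366/119769)))*(-208154 - 4/51) = (217577 + (75122 - 1*708848308/119769))*(-10615858/51) = (217577 + (75122 - 708848308/119769))*(-10615858/51) = (217577 + 8288438510/119769)*(-10615858/51) = (34347418223/119769)*(-10615858/51) = -364627314521980334/6108219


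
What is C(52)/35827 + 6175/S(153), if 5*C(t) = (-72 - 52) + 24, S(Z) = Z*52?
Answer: 17005585/21926124 ≈ 0.77559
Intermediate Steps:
S(Z) = 52*Z
C(t) = -20 (C(t) = ((-72 - 52) + 24)/5 = (-124 + 24)/5 = (1/5)*(-100) = -20)
C(52)/35827 + 6175/S(153) = -20/35827 + 6175/((52*153)) = -20*1/35827 + 6175/7956 = -20/35827 + 6175*(1/7956) = -20/35827 + 475/612 = 17005585/21926124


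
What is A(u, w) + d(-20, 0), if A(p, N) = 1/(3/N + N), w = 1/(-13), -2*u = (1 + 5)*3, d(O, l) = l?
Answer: -13/508 ≈ -0.025591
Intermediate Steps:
u = -9 (u = -(1 + 5)*3/2 = -3*3 = -½*18 = -9)
w = -1/13 ≈ -0.076923
A(p, N) = 1/(N + 3/N)
A(u, w) + d(-20, 0) = -1/(13*(3 + (-1/13)²)) + 0 = -1/(13*(3 + 1/169)) + 0 = -1/(13*508/169) + 0 = -1/13*169/508 + 0 = -13/508 + 0 = -13/508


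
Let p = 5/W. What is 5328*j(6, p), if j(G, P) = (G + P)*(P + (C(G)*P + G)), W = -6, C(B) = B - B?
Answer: 142228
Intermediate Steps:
C(B) = 0
p = -5/6 (p = 5/(-6) = 5*(-1/6) = -5/6 ≈ -0.83333)
j(G, P) = (G + P)**2 (j(G, P) = (G + P)*(P + (0*P + G)) = (G + P)*(P + (0 + G)) = (G + P)*(P + G) = (G + P)*(G + P) = (G + P)**2)
5328*j(6, p) = 5328*(6**2 + (-5/6)**2 + 2*6*(-5/6)) = 5328*(36 + 25/36 - 10) = 5328*(961/36) = 142228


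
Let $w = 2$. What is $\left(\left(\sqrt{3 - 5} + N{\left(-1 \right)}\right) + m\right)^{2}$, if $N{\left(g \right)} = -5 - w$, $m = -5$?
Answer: $\left(12 - i \sqrt{2}\right)^{2} \approx 142.0 - 33.941 i$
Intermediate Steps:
$N{\left(g \right)} = -7$ ($N{\left(g \right)} = -5 - 2 = -7$)
$\left(\left(\sqrt{3 - 5} + N{\left(-1 \right)}\right) + m\right)^{2} = \left(\left(\sqrt{3 - 5} - 7\right) - 5\right)^{2} = \left(\left(\sqrt{-2} - 7\right) - 5\right)^{2} = \left(\left(i \sqrt{2} - 7\right) - 5\right)^{2} = \left(\left(-7 + i \sqrt{2}\right) - 5\right)^{2} = \left(-12 + i \sqrt{2}\right)^{2}$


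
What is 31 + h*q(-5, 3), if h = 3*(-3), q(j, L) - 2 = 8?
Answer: -59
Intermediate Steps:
q(j, L) = 10 (q(j, L) = 2 + 8 = 10)
h = -9
31 + h*q(-5, 3) = 31 - 9*10 = 31 - 90 = -59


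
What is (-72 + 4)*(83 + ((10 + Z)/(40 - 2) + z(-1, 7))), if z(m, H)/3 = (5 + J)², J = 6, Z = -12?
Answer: -576164/19 ≈ -30324.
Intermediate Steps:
z(m, H) = 363 (z(m, H) = 3*(5 + 6)² = 3*11² = 3*121 = 363)
(-72 + 4)*(83 + ((10 + Z)/(40 - 2) + z(-1, 7))) = (-72 + 4)*(83 + ((10 - 12)/(40 - 2) + 363)) = -68*(83 + (-2/38 + 363)) = -68*(83 + (-2*1/38 + 363)) = -68*(83 + (-1/19 + 363)) = -68*(83 + 6896/19) = -68*8473/19 = -576164/19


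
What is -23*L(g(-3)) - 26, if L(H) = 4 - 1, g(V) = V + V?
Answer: -95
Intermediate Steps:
g(V) = 2*V
L(H) = 3
-23*L(g(-3)) - 26 = -23*3 - 26 = -69 - 26 = -95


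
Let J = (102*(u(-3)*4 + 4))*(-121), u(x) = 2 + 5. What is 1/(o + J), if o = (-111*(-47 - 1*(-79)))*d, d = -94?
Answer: -1/61056 ≈ -1.6378e-5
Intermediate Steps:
u(x) = 7
o = 333888 (o = -111*(-47 - 1*(-79))*(-94) = -111*(-47 + 79)*(-94) = -111*32*(-94) = -3552*(-94) = 333888)
J = -394944 (J = (102*(7*4 + 4))*(-121) = (102*(28 + 4))*(-121) = (102*32)*(-121) = 3264*(-121) = -394944)
1/(o + J) = 1/(333888 - 394944) = 1/(-61056) = -1/61056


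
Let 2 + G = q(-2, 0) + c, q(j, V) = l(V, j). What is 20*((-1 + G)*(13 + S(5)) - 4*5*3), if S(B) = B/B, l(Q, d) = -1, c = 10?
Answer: 480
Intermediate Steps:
q(j, V) = -1
S(B) = 1
G = 7 (G = -2 + (-1 + 10) = -2 + 9 = 7)
20*((-1 + G)*(13 + S(5)) - 4*5*3) = 20*((-1 + 7)*(13 + 1) - 4*5*3) = 20*(6*14 - 20*3) = 20*(84 - 60) = 20*24 = 480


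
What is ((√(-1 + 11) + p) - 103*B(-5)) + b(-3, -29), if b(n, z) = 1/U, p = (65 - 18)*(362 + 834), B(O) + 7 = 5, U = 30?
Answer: 1692541/30 + √10 ≈ 56421.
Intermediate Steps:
B(O) = -2 (B(O) = -7 + 5 = -2)
p = 56212 (p = 47*1196 = 56212)
b(n, z) = 1/30
((√(-1 + 11) + p) - 103*B(-5)) + b(-3, -29) = ((√(-1 + 11) + 56212) - 103*(-2)) + 1/30 = ((√10 + 56212) + 206) + 1/30 = ((56212 + √10) + 206) + 1/30 = (56418 + √10) + 1/30 = 1692541/30 + √10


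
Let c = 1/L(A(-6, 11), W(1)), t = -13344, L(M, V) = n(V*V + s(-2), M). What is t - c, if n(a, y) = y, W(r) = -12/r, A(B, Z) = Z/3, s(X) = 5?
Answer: -146787/11 ≈ -13344.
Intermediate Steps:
A(B, Z) = Z/3 (A(B, Z) = Z*(1/3) = Z/3)
L(M, V) = M
c = 3/11 (c = 1/((1/3)*11) = 1/(11/3) = 3/11 ≈ 0.27273)
t - c = -13344 - 1*3/11 = -13344 - 3/11 = -146787/11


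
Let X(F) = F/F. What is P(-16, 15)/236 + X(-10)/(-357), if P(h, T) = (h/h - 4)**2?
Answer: 2977/84252 ≈ 0.035334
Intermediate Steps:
X(F) = 1
P(h, T) = 9 (P(h, T) = (1 - 4)**2 = (-3)**2 = 9)
P(-16, 15)/236 + X(-10)/(-357) = 9/236 + 1/(-357) = 9*(1/236) + 1*(-1/357) = 9/236 - 1/357 = 2977/84252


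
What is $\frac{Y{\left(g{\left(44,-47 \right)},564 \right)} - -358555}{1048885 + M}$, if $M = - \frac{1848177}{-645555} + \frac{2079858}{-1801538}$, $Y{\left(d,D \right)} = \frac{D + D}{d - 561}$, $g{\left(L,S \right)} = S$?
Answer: $\frac{5281928939918363335}{15451391631372854356} \approx 0.34184$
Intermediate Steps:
$Y{\left(d,D \right)} = \frac{2 D}{-561 + d}$
$M = \frac{331149727506}{193831977265}$ ($M = \left(-1848177\right) \left(- \frac{1}{645555}\right) + 2079858 \left(- \frac{1}{1801538}\right) = \frac{616059}{215185} - \frac{1039929}{900769} = \frac{331149727506}{193831977265} \approx 1.7084$)
$\frac{Y{\left(g{\left(44,-47 \right)},564 \right)} - -358555}{1048885 + M} = \frac{2 \cdot 564 \frac{1}{-561 - 47} - -358555}{1048885 + \frac{331149727506}{193831977265}} = \frac{2 \cdot 564 \frac{1}{-608} + \left(359560 - 1005\right)}{\frac{203307784623327031}{193831977265}} = \left(2 \cdot 564 \left(- \frac{1}{608}\right) + 358555\right) \frac{193831977265}{203307784623327031} = \left(- \frac{141}{76} + 358555\right) \frac{193831977265}{203307784623327031} = \frac{27250039}{76} \cdot \frac{193831977265}{203307784623327031} = \frac{5281928939918363335}{15451391631372854356}$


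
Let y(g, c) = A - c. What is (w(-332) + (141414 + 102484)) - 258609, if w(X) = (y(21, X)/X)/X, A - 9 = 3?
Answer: -202688115/13778 ≈ -14711.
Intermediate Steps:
A = 12 (A = 9 + 3 = 12)
y(g, c) = 12 - c
w(X) = (12 - X)/X² (w(X) = ((12 - X)/X)/X = (12 - X)/X²)
(w(-332) + (141414 + 102484)) - 258609 = ((12 - 1*(-332))/(-332)² + (141414 + 102484)) - 258609 = ((12 + 332)/110224 + 243898) - 258609 = ((1/110224)*344 + 243898) - 258609 = (43/13778 + 243898) - 258609 = 3360426687/13778 - 258609 = -202688115/13778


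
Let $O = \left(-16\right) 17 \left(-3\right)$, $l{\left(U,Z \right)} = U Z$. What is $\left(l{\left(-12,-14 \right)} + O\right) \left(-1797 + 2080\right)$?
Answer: $278472$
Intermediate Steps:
$O = 816$ ($O = \left(-272\right) \left(-3\right) = 816$)
$\left(l{\left(-12,-14 \right)} + O\right) \left(-1797 + 2080\right) = \left(\left(-12\right) \left(-14\right) + 816\right) \left(-1797 + 2080\right) = \left(168 + 816\right) 283 = 984 \cdot 283 = 278472$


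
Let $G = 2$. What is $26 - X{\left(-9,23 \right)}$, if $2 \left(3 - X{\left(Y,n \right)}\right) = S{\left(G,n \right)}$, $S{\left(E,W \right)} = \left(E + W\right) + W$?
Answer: $47$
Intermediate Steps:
$S{\left(E,W \right)} = E + 2 W$
$X{\left(Y,n \right)} = 2 - n$ ($X{\left(Y,n \right)} = 3 - \frac{2 + 2 n}{2} = 3 - \left(1 + n\right) = 2 - n$)
$26 - X{\left(-9,23 \right)} = 26 - \left(2 - 23\right) = 26 - -21 = 26 + 21 = 47$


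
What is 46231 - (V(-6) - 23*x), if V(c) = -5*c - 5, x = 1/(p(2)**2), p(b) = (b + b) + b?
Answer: 1663439/36 ≈ 46207.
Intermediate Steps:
p(b) = 3*b (p(b) = 2*b + b = 3*b)
x = 1/36 (x = 1/((3*2)**2) = 1/(6**2) = 1/36 ≈ 0.027778)
V(c) = -5 - 5*c
46231 - (V(-6) - 23*x) = 46231 - ((-5 - 5*(-6)) - 23*1/36) = 46231 - ((-5 + 30) - 23/36) = 46231 - (25 - 23/36) = 46231 - 1*877/36 = 46231 - 877/36 = 1663439/36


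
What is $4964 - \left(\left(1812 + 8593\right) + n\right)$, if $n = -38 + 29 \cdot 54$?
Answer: $-6969$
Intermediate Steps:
$n = 1528$ ($n = -38 + 1566 = 1528$)
$4964 - \left(\left(1812 + 8593\right) + n\right) = 4964 - \left(\left(1812 + 8593\right) + 1528\right) = 4964 - \left(10405 + 1528\right) = 4964 - 11933 = -6969$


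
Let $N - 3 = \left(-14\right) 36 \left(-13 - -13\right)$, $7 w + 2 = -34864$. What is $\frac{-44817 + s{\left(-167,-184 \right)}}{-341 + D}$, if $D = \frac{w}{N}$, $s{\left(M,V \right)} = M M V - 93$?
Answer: $\frac{36235402}{14009} \approx 2586.6$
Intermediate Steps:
$w = - \frac{34866}{7}$ ($w = - \frac{2}{7} + \frac{1}{7} \left(-34864\right) = - \frac{2}{7} - \frac{34864}{7} = - \frac{34866}{7} \approx -4980.9$)
$N = 3$ ($N = 3 + \left(-14\right) 36 \left(-13 - -13\right) = 3 - 504 \left(-13 + 13\right) = 3 - 0 = 3 + 0 = 3$)
$s{\left(M,V \right)} = -93 + V M^{2}$ ($s{\left(M,V \right)} = M^{2} V - 93 = V M^{2} - 93 = -93 + V M^{2}$)
$D = - \frac{11622}{7}$ ($D = - \frac{34866}{7 \cdot 3} = \left(- \frac{34866}{7}\right) \frac{1}{3} = - \frac{11622}{7} \approx -1660.3$)
$\frac{-44817 + s{\left(-167,-184 \right)}}{-341 + D} = \frac{-44817 - \left(93 + 184 \left(-167\right)^{2}\right)}{-341 - \frac{11622}{7}} = \frac{-44817 - 5131669}{- \frac{14009}{7}} = \left(-44817 - 5131669\right) \left(- \frac{7}{14009}\right) = \left(-5176486\right) \left(- \frac{7}{14009}\right) = \frac{36235402}{14009}$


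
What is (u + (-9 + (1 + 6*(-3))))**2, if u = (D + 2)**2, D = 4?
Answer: 100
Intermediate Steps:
u = 36 (u = (4 + 2)**2 = 6**2 = 36)
(u + (-9 + (1 + 6*(-3))))**2 = (36 + (-9 + (1 + 6*(-3))))**2 = (36 + (-9 + (1 - 18)))**2 = (36 + (-9 - 17))**2 = (36 - 26)**2 = 10**2 = 100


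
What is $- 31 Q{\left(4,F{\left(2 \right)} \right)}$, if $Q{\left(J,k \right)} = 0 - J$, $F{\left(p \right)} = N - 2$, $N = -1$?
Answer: $124$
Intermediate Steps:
$F{\left(p \right)} = -3$ ($F{\left(p \right)} = -1 - 2 = -3$)
$Q{\left(J,k \right)} = - J$
$- 31 Q{\left(4,F{\left(2 \right)} \right)} = - 31 \left(\left(-1\right) 4\right) = \left(-31\right) \left(-4\right) = 124$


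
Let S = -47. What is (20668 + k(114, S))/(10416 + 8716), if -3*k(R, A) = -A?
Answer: 61957/57396 ≈ 1.0795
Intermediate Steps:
k(R, A) = A/3 (k(R, A) = -(-1)*A/3 = A/3)
(20668 + k(114, S))/(10416 + 8716) = (20668 + (1/3)*(-47))/(10416 + 8716) = (20668 - 47/3)/19132 = (61957/3)*(1/19132) = 61957/57396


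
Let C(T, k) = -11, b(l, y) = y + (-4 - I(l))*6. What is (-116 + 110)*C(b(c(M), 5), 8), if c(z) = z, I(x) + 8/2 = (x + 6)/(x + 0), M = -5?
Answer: 66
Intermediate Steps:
I(x) = -4 + (6 + x)/x (I(x) = -4 + (x + 6)/(x + 0) = -4 + (6 + x)/x)
b(l, y) = -6 + y - 36/l (b(l, y) = y + (-4 - (-3 + 6/l))*6 = y + (-4 + (3 - 6/l))*6 = y + (-1 - 6/l)*6 = y + (-6 - 36/l) = -6 + y - 36/l)
(-116 + 110)*C(b(c(M), 5), 8) = (-116 + 110)*(-11) = -6*(-11) = 66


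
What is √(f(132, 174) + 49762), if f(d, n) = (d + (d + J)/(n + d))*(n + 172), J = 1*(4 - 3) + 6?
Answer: √248632633/51 ≈ 309.18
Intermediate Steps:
J = 7 (J = 1*1 + 6 = 1 + 6 = 7)
f(d, n) = (172 + n)*(d + (7 + d)/(d + n)) (f(d, n) = (d + (d + 7)/(n + d))*(n + 172) = (d + (7 + d)/(d + n))*(172 + n) = (172 + n)*(d + (7 + d)/(d + n)))
√(f(132, 174) + 49762) = √((1204 + 7*174 + 172*132 + 172*132² + 132*174² + 174*132² + 173*132*174)/(132 + 174) + 49762) = √((1204 + 1218 + 22704 + 172*17424 + 132*30276 + 174*17424 + 3973464)/306 + 49762) = √((1204 + 1218 + 22704 + 2996928 + 3996432 + 3031776 + 3973464)/306 + 49762) = √((1/306)*14023726 + 49762) = √(7011863/153 + 49762) = √(14625449/153) = √248632633/51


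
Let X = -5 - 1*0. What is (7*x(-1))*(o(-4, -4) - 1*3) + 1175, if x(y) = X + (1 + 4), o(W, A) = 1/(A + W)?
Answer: 1175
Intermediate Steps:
X = -5 (X = -5 + 0 = -5)
x(y) = 0 (x(y) = -5 + (1 + 4) = -5 + 5 = 0)
(7*x(-1))*(o(-4, -4) - 1*3) + 1175 = (7*0)*(1/(-4 - 4) - 1*3) + 1175 = 0*(1/(-8) - 3) + 1175 = 0*(-⅛ - 3) + 1175 = 0*(-25/8) + 1175 = 0 + 1175 = 1175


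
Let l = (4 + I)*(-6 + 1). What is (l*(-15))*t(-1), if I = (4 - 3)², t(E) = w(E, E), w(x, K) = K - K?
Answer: 0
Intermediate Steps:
w(x, K) = 0
t(E) = 0
I = 1 (I = 1² = 1)
l = -25 (l = (4 + 1)*(-6 + 1) = 5*(-5) = -25)
(l*(-15))*t(-1) = -25*(-15)*0 = 375*0 = 0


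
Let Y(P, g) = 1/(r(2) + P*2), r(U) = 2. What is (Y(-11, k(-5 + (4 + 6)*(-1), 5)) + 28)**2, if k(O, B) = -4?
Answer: 312481/400 ≈ 781.20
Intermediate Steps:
Y(P, g) = 1/(2 + 2*P) (Y(P, g) = 1/(2 + P*2) = 1/(2 + 2*P))
(Y(-11, k(-5 + (4 + 6)*(-1), 5)) + 28)**2 = (1/(2*(1 - 11)) + 28)**2 = ((1/2)/(-10) + 28)**2 = ((1/2)*(-1/10) + 28)**2 = (-1/20 + 28)**2 = (559/20)**2 = 312481/400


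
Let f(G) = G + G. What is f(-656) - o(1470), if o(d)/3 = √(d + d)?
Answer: -1312 - 42*√15 ≈ -1474.7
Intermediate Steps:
f(G) = 2*G
o(d) = 3*√2*√d (o(d) = 3*√(d + d) = 3*√(2*d) = 3*(√2*√d) = 3*√2*√d)
f(-656) - o(1470) = 2*(-656) - 3*√2*√1470 = -1312 - 3*√2*7*√30 = -1312 - 42*√15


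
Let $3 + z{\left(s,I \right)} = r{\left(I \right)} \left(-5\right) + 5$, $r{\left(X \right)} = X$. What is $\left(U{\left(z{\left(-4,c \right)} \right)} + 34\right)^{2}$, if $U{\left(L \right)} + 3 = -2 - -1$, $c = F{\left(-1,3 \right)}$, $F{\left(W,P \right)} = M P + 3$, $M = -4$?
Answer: $900$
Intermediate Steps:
$F{\left(W,P \right)} = 3 - 4 P$ ($F{\left(W,P \right)} = - 4 P + 3 = 3 - 4 P$)
$c = -9$ ($c = 3 - 12 = -9$)
$z{\left(s,I \right)} = 2 - 5 I$ ($z{\left(s,I \right)} = -3 + \left(I \left(-5\right) + 5\right) = -3 - \left(-5 + 5 I\right) = 2 - 5 I$)
$U{\left(L \right)} = -4$ ($U{\left(L \right)} = -3 - 1 = -4$)
$\left(U{\left(z{\left(-4,c \right)} \right)} + 34\right)^{2} = \left(-4 + 34\right)^{2} = 30^{2} = 900$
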